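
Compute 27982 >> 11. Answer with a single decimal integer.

27982 = 110110101001110
shift right by 11 → 000000000001101 = 13
(equivalently, floor(27982 / 2048))

13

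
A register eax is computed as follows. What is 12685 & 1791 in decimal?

141

12685 = 11000110001101
1791 = 00011011111111
AND → 00000010001101 = 141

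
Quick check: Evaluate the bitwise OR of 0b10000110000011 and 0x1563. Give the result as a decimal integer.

a = 10000110000011
0x1563 = 01010101100011
 OR → 11010111100011 = 13795

13795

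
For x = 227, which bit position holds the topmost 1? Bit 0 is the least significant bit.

7

227 = 11100011
The topmost 1 is at position 7 (since 2^7 = 128 ≤ 227 < 256).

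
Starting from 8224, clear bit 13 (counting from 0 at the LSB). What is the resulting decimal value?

32

x = 10000000100000
bit 13 is currently 1; clear it via x & ~(1 << 13) = x & ~8192
→ 00000000100000 = 32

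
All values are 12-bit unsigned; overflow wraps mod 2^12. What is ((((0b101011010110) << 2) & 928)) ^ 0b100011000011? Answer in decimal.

0b101011010110 = 101011010110
→ << 2 (mod 2^12) → 101101011000 = 2904
928 = 001110100000
→ & → 001100000000 = 768
0b100011000011 = 100011000011
→ ^ → 101111000011 = 3011

3011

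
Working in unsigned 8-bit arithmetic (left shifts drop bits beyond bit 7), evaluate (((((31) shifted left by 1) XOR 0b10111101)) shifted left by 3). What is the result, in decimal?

24

31 = 00011111
→ shifted left by 1 (mod 2^8) → 00111110 = 62
0b10111101 = 10111101
→ XOR → 10000011 = 131
→ shifted left by 3 (mod 2^8) → 00011000 = 24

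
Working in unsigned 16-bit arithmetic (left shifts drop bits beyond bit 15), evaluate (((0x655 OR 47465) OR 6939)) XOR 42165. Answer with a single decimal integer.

7114

0x655 = 0000011001010101
47465 = 1011100101101001
→ OR → 1011111101111101 = 49021
6939 = 0001101100011011
→ OR → 1011111101111111 = 49023
42165 = 1010010010110101
→ XOR → 0001101111001010 = 7114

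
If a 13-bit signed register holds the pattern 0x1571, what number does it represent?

-2703

pattern = 1010101110001 (MSB is 1 ⇒ negative)
Invert: 0101010001110, add 1 → 0101010001111 = 2703, so the value is -2703.
(Equivalently: 5489 - 2^13 = 5489 - 8192 = -2703.)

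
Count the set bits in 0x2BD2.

8

0x2BD2 = 10101111010010
Count the 1s: 1 + 1 + 1 + 1 + 1 + 1 + 1 + 1 = 8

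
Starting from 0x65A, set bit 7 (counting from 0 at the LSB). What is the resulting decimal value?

x = 11001011010
bit 7 is currently 0; set it via x | (1 << 7) = x | 128
→ 11011011010 = 1754

1754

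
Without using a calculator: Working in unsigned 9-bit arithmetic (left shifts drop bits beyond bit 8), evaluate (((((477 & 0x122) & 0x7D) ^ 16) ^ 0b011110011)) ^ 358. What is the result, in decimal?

389

477 = 111011101
0x122 = 100100010
→ & → 100000000 = 256
0x7D = 001111101
→ & → 000000000 = 0
16 = 000010000
→ ^ → 000010000 = 16
0b011110011 = 011110011
→ ^ → 011100011 = 227
358 = 101100110
→ ^ → 110000101 = 389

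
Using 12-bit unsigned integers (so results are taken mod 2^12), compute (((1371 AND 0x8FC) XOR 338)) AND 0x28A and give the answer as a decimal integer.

10

1371 = 010101011011
0x8FC = 100011111100
→ AND → 000001011000 = 88
338 = 000101010010
→ XOR → 000100001010 = 266
0x28A = 001010001010
→ AND → 000000001010 = 10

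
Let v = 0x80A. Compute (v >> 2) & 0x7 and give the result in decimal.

v = 0100000001010
Shift right by 2: 01000000010
Mask low 3 bits: 010 = 2

2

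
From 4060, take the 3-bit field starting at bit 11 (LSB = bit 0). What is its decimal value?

v = 00111111011100
Shift right by 11: 001
Mask low 3 bits: 001 = 1

1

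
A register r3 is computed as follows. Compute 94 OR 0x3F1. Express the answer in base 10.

94 = 0001011110
0x3F1 = 1111110001
 OR → 1111111111 = 1023

1023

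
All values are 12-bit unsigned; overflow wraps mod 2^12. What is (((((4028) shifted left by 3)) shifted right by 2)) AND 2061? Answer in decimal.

4028 = 111110111100
→ shifted left by 3 (mod 2^12) → 110111100000 = 3552
→ shifted right by 2 → 001101111000 = 888
2061 = 100000001101
→ AND → 000000001000 = 8

8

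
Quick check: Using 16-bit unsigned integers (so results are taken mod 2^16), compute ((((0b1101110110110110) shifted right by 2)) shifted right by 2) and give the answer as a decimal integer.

0b1101110110110110 = 1101110110110110
→ shifted right by 2 → 0011011101101101 = 14189
→ shifted right by 2 → 0000110111011011 = 3547

3547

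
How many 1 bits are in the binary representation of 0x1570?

0x1570 = 1010101110000
Count the 1s: 1 + 1 + 1 + 1 + 1 + 1 = 6

6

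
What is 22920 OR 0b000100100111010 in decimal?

22970

22920 = 101100110001000
b = 000100100111010
 OR → 101100110111010 = 22970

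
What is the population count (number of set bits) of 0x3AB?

7

0x3AB = 1110101011
Count the 1s: 1 + 1 + 1 + 1 + 1 + 1 + 1 = 7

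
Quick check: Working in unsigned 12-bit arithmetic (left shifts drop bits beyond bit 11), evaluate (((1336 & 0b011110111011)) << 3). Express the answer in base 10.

2496

1336 = 010100111000
0b011110111011 = 011110111011
→ & → 010100111000 = 1336
→ << 3 (mod 2^12) → 100111000000 = 2496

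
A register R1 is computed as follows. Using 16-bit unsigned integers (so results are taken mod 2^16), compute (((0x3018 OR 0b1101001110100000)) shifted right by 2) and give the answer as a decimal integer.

15598

0x3018 = 0011000000011000
0b1101001110100000 = 1101001110100000
→ OR → 1111001110111000 = 62392
→ shifted right by 2 → 0011110011101110 = 15598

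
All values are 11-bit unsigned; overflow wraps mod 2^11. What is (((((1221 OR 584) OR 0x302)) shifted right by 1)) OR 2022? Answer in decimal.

1221 = 10011000101
584 = 01001001000
→ OR → 11011001101 = 1741
0x302 = 01100000010
→ OR → 11111001111 = 1999
→ shifted right by 1 → 01111100111 = 999
2022 = 11111100110
→ OR → 11111100111 = 2023

2023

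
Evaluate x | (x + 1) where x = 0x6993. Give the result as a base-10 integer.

x = 110100110010011 = 27027
x + 1 = 110100110010100
OR    = 110100110010111 = 27031
(x | (x + 1) sets the lowest cleared bit.)

27031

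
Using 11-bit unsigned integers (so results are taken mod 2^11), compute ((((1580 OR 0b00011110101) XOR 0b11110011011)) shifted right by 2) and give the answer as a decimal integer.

89

1580 = 11000101100
0b00011110101 = 00011110101
→ OR → 11011111101 = 1789
0b11110011011 = 11110011011
→ XOR → 00101100110 = 358
→ shifted right by 2 → 00001011001 = 89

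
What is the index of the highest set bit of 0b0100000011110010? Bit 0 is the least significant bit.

0b0100000011110010 = 100000011110010
The topmost 1 is at position 14 (since 2^14 = 16384 ≤ 16626 < 32768).

14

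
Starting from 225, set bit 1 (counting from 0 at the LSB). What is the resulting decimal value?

227

x = 0000011100001
bit 1 is currently 0; set it via x | (1 << 1) = x | 2
→ 0000011100011 = 227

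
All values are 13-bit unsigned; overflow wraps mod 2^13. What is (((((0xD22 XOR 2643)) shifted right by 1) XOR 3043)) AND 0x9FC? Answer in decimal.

2136

0xD22 = 0110100100010
2643 = 0101001010011
→ XOR → 0011101110001 = 1905
→ shifted right by 1 → 0001110111000 = 952
3043 = 0101111100011
→ XOR → 0100001011011 = 2139
0x9FC = 0100111111100
→ AND → 0100001011000 = 2136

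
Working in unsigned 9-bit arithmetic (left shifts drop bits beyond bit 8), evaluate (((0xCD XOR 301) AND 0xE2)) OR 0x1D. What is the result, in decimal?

253

0xCD = 011001101
301 = 100101101
→ XOR → 111100000 = 480
0xE2 = 011100010
→ AND → 011100000 = 224
0x1D = 000011101
→ OR → 011111101 = 253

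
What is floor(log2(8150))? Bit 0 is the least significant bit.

8150 = 1111111010110
The topmost 1 is at position 12 (since 2^12 = 4096 ≤ 8150 < 8192).

12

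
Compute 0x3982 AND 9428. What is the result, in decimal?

0x3982 = 11100110000010
9428 = 10010011010100
AND → 10000010000000 = 8320

8320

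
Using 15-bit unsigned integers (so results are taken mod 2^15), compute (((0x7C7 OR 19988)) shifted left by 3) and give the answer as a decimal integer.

0x7C7 = 000011111000111
19988 = 100111000010100
→ OR → 100111111010111 = 20439
→ shifted left by 3 (mod 2^15) → 111111010111000 = 32440

32440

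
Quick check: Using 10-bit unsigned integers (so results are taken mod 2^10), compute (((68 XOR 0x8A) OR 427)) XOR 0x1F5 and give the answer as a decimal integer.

68 = 0001000100
0x8A = 0010001010
→ XOR → 0011001110 = 206
427 = 0110101011
→ OR → 0111101111 = 495
0x1F5 = 0111110101
→ XOR → 0000011010 = 26

26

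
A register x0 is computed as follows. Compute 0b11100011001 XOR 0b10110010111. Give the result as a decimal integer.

a = 11100011001
b = 10110010111
XOR → 01010001110 = 654

654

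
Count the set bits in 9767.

9767 = 10011000100111
Count the 1s: 1 + 1 + 1 + 1 + 1 + 1 + 1 = 7

7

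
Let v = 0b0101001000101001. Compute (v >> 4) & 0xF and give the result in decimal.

2

v = 0101001000101001
Shift right by 4: 010100100010
Mask low 4 bits: 0010 = 2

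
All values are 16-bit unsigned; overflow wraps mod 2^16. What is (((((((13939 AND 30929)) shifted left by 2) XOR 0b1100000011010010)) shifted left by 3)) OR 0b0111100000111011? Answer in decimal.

31931

13939 = 0011011001110011
30929 = 0111100011010001
→ AND → 0011000001010001 = 12369
→ shifted left by 2 (mod 2^16) → 1100000101000100 = 49476
0b1100000011010010 = 1100000011010010
→ XOR → 0000000110010110 = 406
→ shifted left by 3 (mod 2^16) → 0000110010110000 = 3248
0b0111100000111011 = 0111100000111011
→ OR → 0111110010111011 = 31931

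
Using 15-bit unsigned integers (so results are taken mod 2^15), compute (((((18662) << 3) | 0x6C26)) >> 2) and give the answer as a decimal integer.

7117

18662 = 100100011100110
→ << 3 (mod 2^15) → 100011100110000 = 18224
0x6C26 = 110110000100110
→ | → 110111100110110 = 28470
→ >> 2 → 001101111001101 = 7117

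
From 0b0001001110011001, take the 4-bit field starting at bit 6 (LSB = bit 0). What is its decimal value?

v = 0001001110011001
Shift right by 6: 0001001110
Mask low 4 bits: 1110 = 14

14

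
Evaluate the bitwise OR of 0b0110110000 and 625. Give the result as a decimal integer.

1009

a = 0110110000
625 = 1001110001
 OR → 1111110001 = 1009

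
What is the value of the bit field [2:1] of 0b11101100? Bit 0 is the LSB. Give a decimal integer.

v = 11101100
Shift right by 1: 1110110
Mask low 2 bits: 10 = 2

2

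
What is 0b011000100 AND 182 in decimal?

a = 11000100
182 = 10110110
AND → 10000100 = 132

132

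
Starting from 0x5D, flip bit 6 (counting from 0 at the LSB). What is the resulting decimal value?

x = 001011101
bit 6 is currently 1; toggle it via x ^ (1 << 6) = x ^ 64
→ 000011101 = 29

29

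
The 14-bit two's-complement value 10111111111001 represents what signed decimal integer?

-4103

pattern = 10111111111001 (MSB is 1 ⇒ negative)
Invert: 01000000000110, add 1 → 01000000000111 = 4103, so the value is -4103.
(Equivalently: 12281 - 2^14 = 12281 - 16384 = -4103.)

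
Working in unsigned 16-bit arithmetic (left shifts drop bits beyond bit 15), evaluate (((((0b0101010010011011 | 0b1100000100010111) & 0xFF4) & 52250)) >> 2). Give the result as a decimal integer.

0b0101010010011011 = 0101010010011011
0b1100000100010111 = 1100000100010111
→ | → 1101010110011111 = 54687
0xFF4 = 0000111111110100
→ & → 0000010110010100 = 1428
52250 = 1100110000011010
→ & → 0000010000010000 = 1040
→ >> 2 → 0000000100000100 = 260

260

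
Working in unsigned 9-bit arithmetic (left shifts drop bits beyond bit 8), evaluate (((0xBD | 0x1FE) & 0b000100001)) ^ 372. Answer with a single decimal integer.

341

0xBD = 010111101
0x1FE = 111111110
→ | → 111111111 = 511
0b000100001 = 000100001
→ & → 000100001 = 33
372 = 101110100
→ ^ → 101010101 = 341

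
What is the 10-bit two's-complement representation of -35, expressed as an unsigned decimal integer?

989

35 in 10 bits: 0000100011
Invert: 1111011100
Add 1:  1111011101 = 989
(Check: 2^10 - 35 = 1024 - 35 = 989.)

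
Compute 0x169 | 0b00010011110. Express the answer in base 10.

0x169 = 101101001
b = 010011110
 OR → 111111111 = 511

511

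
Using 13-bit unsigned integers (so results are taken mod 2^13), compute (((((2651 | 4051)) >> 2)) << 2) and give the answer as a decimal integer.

4056

2651 = 0101001011011
4051 = 0111111010011
→ | → 0111111011011 = 4059
→ >> 2 → 0001111110110 = 1014
→ << 2 (mod 2^13) → 0111111011000 = 4056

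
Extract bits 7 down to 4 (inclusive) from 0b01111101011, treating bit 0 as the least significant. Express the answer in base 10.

v = 01111101011
Shift right by 4: 0111110
Mask low 4 bits: 1110 = 14

14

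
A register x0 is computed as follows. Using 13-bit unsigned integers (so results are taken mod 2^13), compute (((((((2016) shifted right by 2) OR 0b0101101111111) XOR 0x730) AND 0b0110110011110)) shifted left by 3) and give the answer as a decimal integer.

1136

2016 = 0011111100000
→ shifted right by 2 → 0000111111000 = 504
0b0101101111111 = 0101101111111
→ OR → 0101111111111 = 3071
0x730 = 0011100110000
→ XOR → 0110011001111 = 3279
0b0110110011110 = 0110110011110
→ AND → 0110010001110 = 3214
→ shifted left by 3 (mod 2^13) → 0010001110000 = 1136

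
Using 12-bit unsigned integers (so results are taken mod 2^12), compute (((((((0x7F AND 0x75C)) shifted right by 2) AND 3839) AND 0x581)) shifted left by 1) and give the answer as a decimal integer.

2

0x7F = 000001111111
0x75C = 011101011100
→ AND → 000001011100 = 92
→ shifted right by 2 → 000000010111 = 23
3839 = 111011111111
→ AND → 000000010111 = 23
0x581 = 010110000001
→ AND → 000000000001 = 1
→ shifted left by 1 (mod 2^12) → 000000000010 = 2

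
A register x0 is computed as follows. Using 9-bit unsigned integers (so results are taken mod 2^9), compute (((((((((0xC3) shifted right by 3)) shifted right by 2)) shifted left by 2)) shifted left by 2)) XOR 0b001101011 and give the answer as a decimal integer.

11

0xC3 = 011000011
→ shifted right by 3 → 000011000 = 24
→ shifted right by 2 → 000000110 = 6
→ shifted left by 2 (mod 2^9) → 000011000 = 24
→ shifted left by 2 (mod 2^9) → 001100000 = 96
0b001101011 = 001101011
→ XOR → 000001011 = 11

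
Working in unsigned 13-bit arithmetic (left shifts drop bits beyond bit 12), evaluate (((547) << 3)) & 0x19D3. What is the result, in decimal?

547 = 0001000100011
→ << 3 (mod 2^13) → 1000100011000 = 4376
0x19D3 = 1100111010011
→ & → 1000100010000 = 4368

4368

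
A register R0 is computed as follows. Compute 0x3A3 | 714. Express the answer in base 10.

1003

0x3A3 = 1110100011
714 = 1011001010
 OR → 1111101011 = 1003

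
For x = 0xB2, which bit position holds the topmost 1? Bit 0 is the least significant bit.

7

0xB2 = 10110010
The topmost 1 is at position 7 (since 2^7 = 128 ≤ 178 < 256).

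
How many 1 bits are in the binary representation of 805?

805 = 1100100101
Count the 1s: 1 + 1 + 1 + 1 + 1 = 5

5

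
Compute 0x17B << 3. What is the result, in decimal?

3032

0x17B = 000101111011
shift left by 3 → 101111011000 = 3032
(equivalently, 379 × 2^3 = 379 × 8)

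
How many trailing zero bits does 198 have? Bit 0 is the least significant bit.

1

198 = 11000110
Trailing zeros: 1, so the lowest set bit is bit 1 (value 2).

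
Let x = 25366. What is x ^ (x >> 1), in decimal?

21149

x = 110001100010110 = 25366
x>>1 = 011000110001011
XOR  = 101001010011101 = 21149
(x ^ (x >> 1) gives the standard binary-reflected Gray code of x.)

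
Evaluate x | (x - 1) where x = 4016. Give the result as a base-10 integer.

4031

x = 111110110000 = 4016
x - 1 = 111110101111
OR    = 111110111111 = 4031
(x | (x - 1) sets all bits below the lowest set bit.)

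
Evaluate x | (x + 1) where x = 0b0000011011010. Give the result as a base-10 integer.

219

x = 11011010 = 218
x + 1 = 11011011
OR    = 11011011 = 219
(x | (x + 1) sets the lowest cleared bit.)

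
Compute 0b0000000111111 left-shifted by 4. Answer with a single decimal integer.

x = 0000111111
shift left by 4 → 1111110000 = 1008
(equivalently, 63 × 2^4 = 63 × 16)

1008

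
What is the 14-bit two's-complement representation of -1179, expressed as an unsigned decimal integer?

1179 in 14 bits: 00010010011011
Invert: 11101101100100
Add 1:  11101101100101 = 15205
(Check: 2^14 - 1179 = 16384 - 1179 = 15205.)

15205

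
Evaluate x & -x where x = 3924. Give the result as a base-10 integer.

x = 111101010100 = 3924
-x (two's complement) = …000010101100
AND   = 000000000100 = 4
(x & -x isolates the lowest set bit of x.)

4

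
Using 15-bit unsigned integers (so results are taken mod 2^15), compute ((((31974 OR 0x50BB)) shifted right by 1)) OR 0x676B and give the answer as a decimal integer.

32639

31974 = 111110011100110
0x50BB = 101000010111011
→ OR → 111110011111111 = 31999
→ shifted right by 1 → 011111001111111 = 15999
0x676B = 110011101101011
→ OR → 111111101111111 = 32639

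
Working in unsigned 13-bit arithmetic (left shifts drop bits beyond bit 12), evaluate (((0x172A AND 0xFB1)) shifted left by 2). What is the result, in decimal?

7296

0x172A = 1011100101010
0xFB1 = 0111110110001
→ AND → 0011100100000 = 1824
→ shifted left by 2 (mod 2^13) → 1110010000000 = 7296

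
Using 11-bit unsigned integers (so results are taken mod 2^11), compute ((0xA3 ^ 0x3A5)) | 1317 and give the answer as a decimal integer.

1831

0xA3 = 00010100011
0x3A5 = 01110100101
→ ^ → 01100000110 = 774
1317 = 10100100101
→ | → 11100100111 = 1831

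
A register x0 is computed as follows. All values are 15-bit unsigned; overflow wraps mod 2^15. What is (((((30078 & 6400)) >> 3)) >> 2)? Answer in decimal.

30078 = 111010101111110
6400 = 001100100000000
→ & → 001000100000000 = 4352
→ >> 3 → 000001000100000 = 544
→ >> 2 → 000000010001000 = 136

136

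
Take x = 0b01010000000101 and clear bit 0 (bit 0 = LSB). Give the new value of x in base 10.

5124

x = 01010000000101
bit 0 is currently 1; clear it via x & ~(1 << 0) = x & ~1
→ 01010000000100 = 5124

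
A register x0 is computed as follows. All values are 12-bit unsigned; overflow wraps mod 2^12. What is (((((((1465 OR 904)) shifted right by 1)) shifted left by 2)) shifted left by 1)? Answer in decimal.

1465 = 010110111001
904 = 001110001000
→ OR → 011110111001 = 1977
→ shifted right by 1 → 001111011100 = 988
→ shifted left by 2 (mod 2^12) → 111101110000 = 3952
→ shifted left by 1 (mod 2^12) → 111011100000 = 3808

3808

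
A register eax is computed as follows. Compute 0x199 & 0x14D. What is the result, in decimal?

0x199 = 110011001
0x14D = 101001101
AND → 100001001 = 265

265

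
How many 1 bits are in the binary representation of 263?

4

263 = 100000111
Count the 1s: 1 + 1 + 1 + 1 = 4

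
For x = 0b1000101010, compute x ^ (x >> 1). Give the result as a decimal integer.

x = 1000101010 = 554
x>>1 = 0100010101
XOR  = 1100111111 = 831
(x ^ (x >> 1) gives the standard binary-reflected Gray code of x.)

831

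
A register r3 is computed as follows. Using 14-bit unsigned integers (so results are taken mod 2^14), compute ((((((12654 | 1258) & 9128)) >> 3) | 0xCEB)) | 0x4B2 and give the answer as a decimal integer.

12654 = 11000101101110
1258 = 00010011101010
→ | → 11010111101110 = 13806
9128 = 10001110101000
→ & → 10000110101000 = 8616
→ >> 3 → 00010000110101 = 1077
0xCEB = 00110011101011
→ | → 00110011111111 = 3327
0x4B2 = 00010010110010
→ | → 00110011111111 = 3327

3327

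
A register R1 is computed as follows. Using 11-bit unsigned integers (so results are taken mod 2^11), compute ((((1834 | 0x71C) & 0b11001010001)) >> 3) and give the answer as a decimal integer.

1834 = 11100101010
0x71C = 11100011100
→ | → 11100111110 = 1854
0b11001010001 = 11001010001
→ & → 11000010000 = 1552
→ >> 3 → 00011000010 = 194

194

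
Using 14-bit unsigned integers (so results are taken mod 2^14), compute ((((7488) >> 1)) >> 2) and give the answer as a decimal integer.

936

7488 = 01110101000000
→ >> 1 → 00111010100000 = 3744
→ >> 2 → 00001110101000 = 936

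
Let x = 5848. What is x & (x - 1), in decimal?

x = 1011011011000 = 5848
x - 1 = 1011011010111
AND   = 1011011010000 = 5840
(x & (x - 1) clears the lowest set bit of x.)

5840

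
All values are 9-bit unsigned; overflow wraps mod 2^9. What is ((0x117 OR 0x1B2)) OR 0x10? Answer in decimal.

0x117 = 100010111
0x1B2 = 110110010
→ OR → 110110111 = 439
0x10 = 000010000
→ OR → 110110111 = 439

439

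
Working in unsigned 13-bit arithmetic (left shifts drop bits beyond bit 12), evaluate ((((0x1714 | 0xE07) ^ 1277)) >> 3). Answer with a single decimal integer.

0x1714 = 1011100010100
0xE07 = 0111000000111
→ | → 1111100010111 = 7959
1277 = 0010011111101
→ ^ → 1101111101010 = 7146
→ >> 3 → 0001101111101 = 893

893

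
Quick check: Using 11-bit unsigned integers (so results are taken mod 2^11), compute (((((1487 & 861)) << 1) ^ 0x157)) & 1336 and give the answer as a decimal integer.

1487 = 10111001111
861 = 01101011101
→ & → 00101001101 = 333
→ << 1 (mod 2^11) → 01010011010 = 666
0x157 = 00101010111
→ ^ → 01111001101 = 973
1336 = 10100111000
→ & → 00100001000 = 264

264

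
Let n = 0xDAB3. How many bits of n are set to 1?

10

0xDAB3 = 1101101010110011
Count the 1s: 1 + 1 + 1 + 1 + 1 + 1 + 1 + 1 + 1 + 1 = 10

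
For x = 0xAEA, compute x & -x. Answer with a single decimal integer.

x = 101011101010 = 2794
-x (two's complement) = …010100010110
AND   = 000000000010 = 2
(x & -x isolates the lowest set bit of x.)

2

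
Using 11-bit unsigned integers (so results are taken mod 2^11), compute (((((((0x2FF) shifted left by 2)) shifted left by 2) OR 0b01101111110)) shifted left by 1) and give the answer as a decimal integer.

0x2FF = 01011111111
→ shifted left by 2 (mod 2^11) → 01111111100 = 1020
→ shifted left by 2 (mod 2^11) → 11111110000 = 2032
0b01101111110 = 01101111110
→ OR → 11111111110 = 2046
→ shifted left by 1 (mod 2^11) → 11111111100 = 2044

2044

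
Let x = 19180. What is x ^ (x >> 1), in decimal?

28570

x = 100101011101100 = 19180
x>>1 = 010010101110110
XOR  = 110111110011010 = 28570
(x ^ (x >> 1) gives the standard binary-reflected Gray code of x.)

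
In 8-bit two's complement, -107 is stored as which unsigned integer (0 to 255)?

107 in 8 bits: 01101011
Invert: 10010100
Add 1:  10010101 = 149
(Check: 2^8 - 107 = 256 - 107 = 149.)

149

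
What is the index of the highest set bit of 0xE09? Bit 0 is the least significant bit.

11

0xE09 = 111000001001
The topmost 1 is at position 11 (since 2^11 = 2048 ≤ 3593 < 4096).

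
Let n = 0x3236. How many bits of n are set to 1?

7

0x3236 = 11001000110110
Count the 1s: 1 + 1 + 1 + 1 + 1 + 1 + 1 = 7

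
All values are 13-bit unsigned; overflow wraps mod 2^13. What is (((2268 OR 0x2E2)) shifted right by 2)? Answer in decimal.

2268 = 0100011011100
0x2E2 = 0001011100010
→ OR → 0101011111110 = 2814
→ shifted right by 2 → 0001010111111 = 703

703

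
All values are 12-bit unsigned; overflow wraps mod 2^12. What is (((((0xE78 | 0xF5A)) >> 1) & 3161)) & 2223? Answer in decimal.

0xE78 = 111001111000
0xF5A = 111101011010
→ | → 111101111010 = 3962
→ >> 1 → 011110111101 = 1981
3161 = 110001011001
→ & → 010000011001 = 1049
2223 = 100010101111
→ & → 000000001001 = 9

9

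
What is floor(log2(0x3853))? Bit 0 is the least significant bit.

13

0x3853 = 11100001010011
The topmost 1 is at position 13 (since 2^13 = 8192 ≤ 14419 < 16384).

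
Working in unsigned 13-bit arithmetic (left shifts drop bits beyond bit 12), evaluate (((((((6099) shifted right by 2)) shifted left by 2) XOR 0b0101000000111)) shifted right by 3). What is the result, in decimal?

6099 = 1011111010011
→ shifted right by 2 → 0010111110100 = 1524
→ shifted left by 2 (mod 2^13) → 1011111010000 = 6096
0b0101000000111 = 0101000000111
→ XOR → 1110111010111 = 7639
→ shifted right by 3 → 0001110111010 = 954

954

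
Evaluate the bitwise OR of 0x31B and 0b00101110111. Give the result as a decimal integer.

0x31B = 1100011011
b = 0101110111
 OR → 1101111111 = 895

895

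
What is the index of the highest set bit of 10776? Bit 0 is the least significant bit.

13

10776 = 10101000011000
The topmost 1 is at position 13 (since 2^13 = 8192 ≤ 10776 < 16384).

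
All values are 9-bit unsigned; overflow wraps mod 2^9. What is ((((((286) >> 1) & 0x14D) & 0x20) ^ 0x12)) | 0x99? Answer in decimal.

155

286 = 100011110
→ >> 1 → 010001111 = 143
0x14D = 101001101
→ & → 000001101 = 13
0x20 = 000100000
→ & → 000000000 = 0
0x12 = 000010010
→ ^ → 000010010 = 18
0x99 = 010011001
→ | → 010011011 = 155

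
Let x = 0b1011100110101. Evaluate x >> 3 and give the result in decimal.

742

x = 1011100110101
shift right by 3 → 0001011100110 = 742
(equivalently, floor(5941 / 8))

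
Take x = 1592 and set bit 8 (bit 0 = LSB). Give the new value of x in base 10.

1848

x = 11000111000
bit 8 is currently 0; set it via x | (1 << 8) = x | 256
→ 11100111000 = 1848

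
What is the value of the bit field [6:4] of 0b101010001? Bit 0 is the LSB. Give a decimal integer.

v = 101010001
Shift right by 4: 10101
Mask low 3 bits: 101 = 5

5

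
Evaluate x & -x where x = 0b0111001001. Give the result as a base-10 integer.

1

x = 111001001 = 457
-x (two's complement) = …000110111
AND   = 000000001 = 1
(x & -x isolates the lowest set bit of x.)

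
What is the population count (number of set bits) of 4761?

6

4761 = 1001010011001
Count the 1s: 1 + 1 + 1 + 1 + 1 + 1 = 6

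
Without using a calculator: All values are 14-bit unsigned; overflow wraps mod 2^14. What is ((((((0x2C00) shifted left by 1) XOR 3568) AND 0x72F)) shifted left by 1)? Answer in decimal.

2624

0x2C00 = 10110000000000
→ shifted left by 1 (mod 2^14) → 01100000000000 = 6144
3568 = 00110111110000
→ XOR → 01010111110000 = 5616
0x72F = 00011100101111
→ AND → 00010100100000 = 1312
→ shifted left by 1 (mod 2^14) → 00101001000000 = 2624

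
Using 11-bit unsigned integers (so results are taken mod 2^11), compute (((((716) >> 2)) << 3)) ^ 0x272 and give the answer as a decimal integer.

716 = 01011001100
→ >> 2 → 00010110011 = 179
→ << 3 (mod 2^11) → 10110011000 = 1432
0x272 = 01001110010
→ ^ → 11111101010 = 2026

2026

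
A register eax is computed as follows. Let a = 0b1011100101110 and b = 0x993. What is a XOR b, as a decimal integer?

a = 1011100101110
0x993 = 0100110010011
XOR → 1111010111101 = 7869

7869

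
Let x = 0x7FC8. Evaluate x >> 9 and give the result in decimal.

63

0x7FC8 = 111111111001000
shift right by 9 → 000000000111111 = 63
(equivalently, floor(32712 / 512))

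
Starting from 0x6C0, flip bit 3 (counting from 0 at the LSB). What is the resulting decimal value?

x = 11011000000
bit 3 is currently 0; toggle it via x ^ (1 << 3) = x ^ 8
→ 11011001000 = 1736

1736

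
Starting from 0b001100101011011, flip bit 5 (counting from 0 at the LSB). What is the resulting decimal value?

6523

x = 001100101011011
bit 5 is currently 0; toggle it via x ^ (1 << 5) = x ^ 32
→ 001100101111011 = 6523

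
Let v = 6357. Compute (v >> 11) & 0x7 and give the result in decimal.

v = 01100011010101
Shift right by 11: 011
Mask low 3 bits: 011 = 3

3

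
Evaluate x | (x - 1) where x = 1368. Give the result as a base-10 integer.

x = 10101011000 = 1368
x - 1 = 10101010111
OR    = 10101011111 = 1375
(x | (x - 1) sets all bits below the lowest set bit.)

1375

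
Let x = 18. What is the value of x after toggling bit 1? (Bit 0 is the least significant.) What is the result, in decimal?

x = 0000010010
bit 1 is currently 1; toggle it via x ^ (1 << 1) = x ^ 2
→ 0000010000 = 16

16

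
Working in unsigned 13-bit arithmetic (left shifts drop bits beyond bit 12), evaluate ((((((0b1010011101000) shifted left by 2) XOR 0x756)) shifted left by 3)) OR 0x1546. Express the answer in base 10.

6134

0b1010011101000 = 1010011101000
→ shifted left by 2 (mod 2^13) → 1001110100000 = 5024
0x756 = 0011101010110
→ XOR → 1010011110110 = 5366
→ shifted left by 3 (mod 2^13) → 0011110110000 = 1968
0x1546 = 1010101000110
→ OR → 1011111110110 = 6134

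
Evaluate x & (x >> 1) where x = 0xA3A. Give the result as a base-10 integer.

x = 101000111010 = 2618
x>>1 = 010100011101
AND  = 000000011000 = 24
(x & (x >> 1) has a 1 wherever x has two consecutive 1 bits.)

24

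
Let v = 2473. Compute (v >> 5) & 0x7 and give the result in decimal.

v = 100110101001
Shift right by 5: 1001101
Mask low 3 bits: 101 = 5

5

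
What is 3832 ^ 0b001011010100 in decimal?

3832 = 111011111000
b = 001011010100
XOR → 110000101100 = 3116

3116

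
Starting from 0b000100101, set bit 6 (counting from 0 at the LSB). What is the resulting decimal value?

x = 000100101
bit 6 is currently 0; set it via x | (1 << 6) = x | 64
→ 001100101 = 101

101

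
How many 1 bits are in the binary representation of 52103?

9

52103 = 1100101110000111
Count the 1s: 1 + 1 + 1 + 1 + 1 + 1 + 1 + 1 + 1 = 9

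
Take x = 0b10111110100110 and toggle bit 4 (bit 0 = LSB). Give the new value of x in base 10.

x = 10111110100110
bit 4 is currently 0; toggle it via x ^ (1 << 4) = x ^ 16
→ 10111110110110 = 12214

12214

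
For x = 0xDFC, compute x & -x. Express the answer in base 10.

4

x = 110111111100 = 3580
-x (two's complement) = …001000000100
AND   = 000000000100 = 4
(x & -x isolates the lowest set bit of x.)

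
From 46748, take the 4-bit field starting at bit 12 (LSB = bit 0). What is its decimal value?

v = 1011011010011100
Shift right by 12: 1011
Mask low 4 bits: 1011 = 11

11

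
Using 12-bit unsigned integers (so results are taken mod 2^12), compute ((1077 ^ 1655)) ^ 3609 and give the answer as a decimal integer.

1077 = 010000110101
1655 = 011001110111
→ ^ → 001001000010 = 578
3609 = 111000011001
→ ^ → 110001011011 = 3163

3163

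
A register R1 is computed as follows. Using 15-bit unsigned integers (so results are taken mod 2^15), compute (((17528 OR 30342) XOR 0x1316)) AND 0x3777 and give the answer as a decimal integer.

17528 = 100010001111000
30342 = 111011010000110
→ OR → 111011011111110 = 30462
0x1316 = 001001100010110
→ XOR → 110010111101000 = 26088
0x3777 = 011011101110111
→ AND → 010010101100000 = 9568

9568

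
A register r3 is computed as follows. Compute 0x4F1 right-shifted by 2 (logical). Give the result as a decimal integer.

316

0x4F1 = 10011110001
shift right by 2 → 00100111100 = 316
(equivalently, floor(1265 / 4))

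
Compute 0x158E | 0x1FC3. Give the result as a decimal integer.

8143

0x158E = 1010110001110
0x1FC3 = 1111111000011
 OR → 1111111001111 = 8143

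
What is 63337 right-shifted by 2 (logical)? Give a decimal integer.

15834

63337 = 1111011101101001
shift right by 2 → 0011110111011010 = 15834
(equivalently, floor(63337 / 4))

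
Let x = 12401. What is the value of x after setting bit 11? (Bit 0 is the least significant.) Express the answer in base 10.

x = 11000001110001
bit 11 is currently 0; set it via x | (1 << 11) = x | 2048
→ 11100001110001 = 14449

14449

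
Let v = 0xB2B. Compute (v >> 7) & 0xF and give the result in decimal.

6

v = 0101100101011
Shift right by 7: 010110
Mask low 4 bits: 0110 = 6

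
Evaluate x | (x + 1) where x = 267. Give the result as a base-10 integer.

271

x = 100001011 = 267
x + 1 = 100001100
OR    = 100001111 = 271
(x | (x + 1) sets the lowest cleared bit.)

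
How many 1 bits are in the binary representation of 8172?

8172 = 1111111101100
Count the 1s: 1 + 1 + 1 + 1 + 1 + 1 + 1 + 1 + 1 + 1 = 10

10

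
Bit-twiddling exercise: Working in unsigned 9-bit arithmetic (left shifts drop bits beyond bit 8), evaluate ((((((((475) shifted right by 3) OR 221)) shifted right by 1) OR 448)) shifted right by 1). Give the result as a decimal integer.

475 = 111011011
→ shifted right by 3 → 000111011 = 59
221 = 011011101
→ OR → 011111111 = 255
→ shifted right by 1 → 001111111 = 127
448 = 111000000
→ OR → 111111111 = 511
→ shifted right by 1 → 011111111 = 255

255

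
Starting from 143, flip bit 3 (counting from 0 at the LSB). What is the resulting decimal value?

x = 010001111
bit 3 is currently 1; toggle it via x ^ (1 << 3) = x ^ 8
→ 010000111 = 135

135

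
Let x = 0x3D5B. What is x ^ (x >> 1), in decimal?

9206

x = 11110101011011 = 15707
x>>1 = 01111010101101
XOR  = 10001111110110 = 9206
(x ^ (x >> 1) gives the standard binary-reflected Gray code of x.)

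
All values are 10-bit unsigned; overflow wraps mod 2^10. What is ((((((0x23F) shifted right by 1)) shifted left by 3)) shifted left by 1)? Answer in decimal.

496

0x23F = 1000111111
→ shifted right by 1 → 0100011111 = 287
→ shifted left by 3 (mod 2^10) → 0011111000 = 248
→ shifted left by 1 (mod 2^10) → 0111110000 = 496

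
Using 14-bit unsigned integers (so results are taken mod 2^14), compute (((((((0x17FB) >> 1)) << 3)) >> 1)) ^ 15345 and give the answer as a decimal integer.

13317

0x17FB = 01011111111011
→ >> 1 → 00101111111101 = 3069
→ << 3 (mod 2^14) → 01111111101000 = 8168
→ >> 1 → 00111111110100 = 4084
15345 = 11101111110001
→ ^ → 11010000000101 = 13317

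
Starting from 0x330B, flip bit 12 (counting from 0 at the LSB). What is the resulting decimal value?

x = 11001100001011
bit 12 is currently 1; toggle it via x ^ (1 << 12) = x ^ 4096
→ 10001100001011 = 8971

8971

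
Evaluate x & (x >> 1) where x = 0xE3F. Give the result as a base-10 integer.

1567

x = 111000111111 = 3647
x>>1 = 011100011111
AND  = 011000011111 = 1567
(x & (x >> 1) has a 1 wherever x has two consecutive 1 bits.)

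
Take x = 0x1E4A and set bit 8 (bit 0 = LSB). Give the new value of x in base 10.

x = 001111001001010
bit 8 is currently 0; set it via x | (1 << 8) = x | 256
→ 001111101001010 = 8010

8010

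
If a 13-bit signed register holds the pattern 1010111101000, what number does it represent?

-2584

pattern = 1010111101000 (MSB is 1 ⇒ negative)
Invert: 0101000010111, add 1 → 0101000011000 = 2584, so the value is -2584.
(Equivalently: 5608 - 2^13 = 5608 - 8192 = -2584.)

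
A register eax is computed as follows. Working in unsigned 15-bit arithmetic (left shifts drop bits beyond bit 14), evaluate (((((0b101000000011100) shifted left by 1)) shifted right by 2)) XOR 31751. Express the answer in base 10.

0b101000000011100 = 101000000011100
→ shifted left by 1 (mod 2^15) → 010000000111000 = 8248
→ shifted right by 2 → 000100000001110 = 2062
31751 = 111110000000111
→ XOR → 111010000001001 = 29705

29705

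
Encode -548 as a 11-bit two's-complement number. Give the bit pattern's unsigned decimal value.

548 in 11 bits: 01000100100
Invert: 10111011011
Add 1:  10111011100 = 1500
(Check: 2^11 - 548 = 2048 - 548 = 1500.)

1500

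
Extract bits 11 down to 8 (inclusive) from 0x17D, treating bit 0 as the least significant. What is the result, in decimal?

v = 000101111101
Shift right by 8: 0001
Mask low 4 bits: 0001 = 1

1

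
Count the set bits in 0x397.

0x397 = 1110010111
Count the 1s: 1 + 1 + 1 + 1 + 1 + 1 + 1 = 7

7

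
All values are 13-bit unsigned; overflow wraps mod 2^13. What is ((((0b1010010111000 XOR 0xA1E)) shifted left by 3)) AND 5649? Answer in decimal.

0b1010010111000 = 1010010111000
0xA1E = 0101000011110
→ XOR → 1111010100110 = 7846
→ shifted left by 3 (mod 2^13) → 1010100110000 = 5424
5649 = 1011000010001
→ AND → 1010000010000 = 5136

5136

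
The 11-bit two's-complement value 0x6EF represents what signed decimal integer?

-273

pattern = 11011101111 (MSB is 1 ⇒ negative)
Invert: 00100010000, add 1 → 00100010001 = 273, so the value is -273.
(Equivalently: 1775 - 2^11 = 1775 - 2048 = -273.)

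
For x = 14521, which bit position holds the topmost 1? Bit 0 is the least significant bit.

13

14521 = 11100010111001
The topmost 1 is at position 13 (since 2^13 = 8192 ≤ 14521 < 16384).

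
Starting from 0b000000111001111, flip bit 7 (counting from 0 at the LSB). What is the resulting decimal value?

335

x = 000000111001111
bit 7 is currently 1; toggle it via x ^ (1 << 7) = x ^ 128
→ 000000101001111 = 335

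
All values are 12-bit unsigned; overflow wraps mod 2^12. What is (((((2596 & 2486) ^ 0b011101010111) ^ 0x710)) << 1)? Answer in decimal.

2596 = 101000100100
2486 = 100110110110
→ & → 100000100100 = 2084
0b011101010111 = 011101010111
→ ^ → 111101110011 = 3955
0x710 = 011100010000
→ ^ → 100001100011 = 2147
→ << 1 (mod 2^12) → 000011000110 = 198

198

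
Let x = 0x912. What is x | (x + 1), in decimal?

2323

x = 100100010010 = 2322
x + 1 = 100100010011
OR    = 100100010011 = 2323
(x | (x + 1) sets the lowest cleared bit.)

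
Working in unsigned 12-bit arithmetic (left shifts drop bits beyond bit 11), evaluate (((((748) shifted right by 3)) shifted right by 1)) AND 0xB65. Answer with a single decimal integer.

36

748 = 001011101100
→ shifted right by 3 → 000001011101 = 93
→ shifted right by 1 → 000000101110 = 46
0xB65 = 101101100101
→ AND → 000000100100 = 36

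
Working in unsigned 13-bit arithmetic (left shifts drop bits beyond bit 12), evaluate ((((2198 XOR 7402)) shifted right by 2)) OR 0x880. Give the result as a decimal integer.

3487

2198 = 0100010010110
7402 = 1110011101010
→ XOR → 1010001111100 = 5244
→ shifted right by 2 → 0010100011111 = 1311
0x880 = 0100010000000
→ OR → 0110110011111 = 3487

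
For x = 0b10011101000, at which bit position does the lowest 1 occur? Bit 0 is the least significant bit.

3

0b10011101000 = 10011101000
Trailing zeros: 3, so the lowest set bit is bit 3 (value 8).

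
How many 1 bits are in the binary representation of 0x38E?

0x38E = 1110001110
Count the 1s: 1 + 1 + 1 + 1 + 1 + 1 = 6

6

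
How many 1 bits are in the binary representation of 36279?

36279 = 1000110110110111
Count the 1s: 1 + 1 + 1 + 1 + 1 + 1 + 1 + 1 + 1 + 1 = 10

10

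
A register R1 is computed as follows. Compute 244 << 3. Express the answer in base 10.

244 = 00011110100
shift left by 3 → 11110100000 = 1952
(equivalently, 244 × 2^3 = 244 × 8)

1952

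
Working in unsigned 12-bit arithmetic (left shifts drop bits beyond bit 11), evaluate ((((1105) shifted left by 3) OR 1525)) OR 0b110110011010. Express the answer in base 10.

4095

1105 = 010001010001
→ shifted left by 3 (mod 2^12) → 001010001000 = 648
1525 = 010111110101
→ OR → 011111111101 = 2045
0b110110011010 = 110110011010
→ OR → 111111111111 = 4095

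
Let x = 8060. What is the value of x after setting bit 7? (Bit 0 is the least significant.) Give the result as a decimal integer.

8188

x = 001111101111100
bit 7 is currently 0; set it via x | (1 << 7) = x | 128
→ 001111111111100 = 8188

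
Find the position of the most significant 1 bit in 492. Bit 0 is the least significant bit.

492 = 111101100
The topmost 1 is at position 8 (since 2^8 = 256 ≤ 492 < 512).

8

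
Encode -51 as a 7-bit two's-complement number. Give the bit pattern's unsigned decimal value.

51 in 7 bits: 0110011
Invert: 1001100
Add 1:  1001101 = 77
(Check: 2^7 - 51 = 128 - 51 = 77.)

77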